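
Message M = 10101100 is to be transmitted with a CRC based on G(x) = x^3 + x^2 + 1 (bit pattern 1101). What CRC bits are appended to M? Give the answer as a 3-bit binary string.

010

Append 3 zeros: 10101100000. Divide by 1101 (XOR where the leading bit is 1):
  pos 0: 1010 XOR 1101 = 0111
  pos 1: 1111 XOR 1101 = 0010
  pos 3: 1010 XOR 1101 = 0111
  pos 4: 1110 XOR 1101 = 0011
  pos 6: 1100 XOR 1101 = 0001
Remainder (last 3 bits) = 010. This is the CRC / FCS.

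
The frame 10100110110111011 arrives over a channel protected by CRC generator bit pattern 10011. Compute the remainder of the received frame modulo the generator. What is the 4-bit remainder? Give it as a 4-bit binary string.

Modulo-2 division of 10100110110111011 by 10011:
  pos 0: 10100 XOR 10011 = 00111
  pos 2: 11111 XOR 10011 = 01100
  pos 3: 11000 XOR 10011 = 01011
  pos 4: 10111 XOR 10011 = 00100
  pos 6: 10010 XOR 10011 = 00001
  pos 10: 11110 XOR 10011 = 01101
  pos 11: 11011 XOR 10011 = 01000
  pos 12: 10001 XOR 10011 = 00010
Remainder = 0010 (nonzero — an error is detected).

0010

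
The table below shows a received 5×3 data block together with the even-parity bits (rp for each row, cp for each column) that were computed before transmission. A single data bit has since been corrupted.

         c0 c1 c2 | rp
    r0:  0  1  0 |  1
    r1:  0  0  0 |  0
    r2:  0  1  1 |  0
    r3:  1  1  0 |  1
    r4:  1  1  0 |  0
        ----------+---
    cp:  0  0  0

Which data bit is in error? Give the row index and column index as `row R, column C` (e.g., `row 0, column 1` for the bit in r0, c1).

Recompute each row's even parity and compare to rp:
  r0: data parity 1, sent rp 1 → ok
  r1: data parity 0, sent rp 0 → ok
  r2: data parity 0, sent rp 0 → ok
  r3: data parity 0, sent rp 1 → mismatch
  r4: data parity 0, sent rp 0 → ok
Recompute each column's even parity and compare to cp:
  c0: data parity 0, sent cp 0 → ok
  c1: data parity 0, sent cp 0 → ok
  c2: data parity 1, sent cp 0 → mismatch
Exactly one row (r3) and one column (c2) fail → the flipped bit is at their intersection.

row 3, column 2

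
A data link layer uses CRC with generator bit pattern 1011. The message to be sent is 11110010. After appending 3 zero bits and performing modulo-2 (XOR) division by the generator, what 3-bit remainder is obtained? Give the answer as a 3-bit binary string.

Append 3 zeros: 11110010000. Divide by 1011 (XOR where the leading bit is 1):
  pos 0: 1111 XOR 1011 = 0100
  pos 1: 1000 XOR 1011 = 0011
  pos 3: 1101 XOR 1011 = 0110
  pos 4: 1100 XOR 1011 = 0111
  pos 5: 1110 XOR 1011 = 0101
  pos 6: 1010 XOR 1011 = 0001
Remainder (last 3 bits) = 010. This is the CRC / FCS.

010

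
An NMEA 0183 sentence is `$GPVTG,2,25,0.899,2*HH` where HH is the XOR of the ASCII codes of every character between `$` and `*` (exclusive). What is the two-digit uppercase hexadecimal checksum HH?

73

XOR the ASCII codes of the payload characters:
  'G' = 0x47 → acc = 0x47
  'P' = 0x50 → acc = 0x17
  'V' = 0x56 → acc = 0x41
  'T' = 0x54 → acc = 0x15
  'G' = 0x47 → acc = 0x52
  ',' = 0x2C → acc = 0x7E
  '2' = 0x32 → acc = 0x4C
  ',' = 0x2C → acc = 0x60
  '2' = 0x32 → acc = 0x52
  '5' = 0x35 → acc = 0x67
  ',' = 0x2C → acc = 0x4B
  '0' = 0x30 → acc = 0x7B
  '.' = 0x2E → acc = 0x55
  '8' = 0x38 → acc = 0x6D
  '9' = 0x39 → acc = 0x54
  '9' = 0x39 → acc = 0x6D
  ',' = 0x2C → acc = 0x41
  '2' = 0x32 → acc = 0x73
Checksum = 0x73.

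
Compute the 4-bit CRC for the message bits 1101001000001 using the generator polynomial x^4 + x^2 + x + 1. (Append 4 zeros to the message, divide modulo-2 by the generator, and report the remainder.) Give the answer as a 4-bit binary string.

0010

Append 4 zeros: 11010010000010000. Divide by 10111 (XOR where the leading bit is 1):
  pos 0: 11010 XOR 10111 = 01101
  pos 1: 11010 XOR 10111 = 01101
  pos 2: 11011 XOR 10111 = 01100
  pos 3: 11000 XOR 10111 = 01111
  pos 4: 11110 XOR 10111 = 01001
  pos 5: 10010 XOR 10111 = 00101
  pos 7: 10100 XOR 10111 = 00011
  pos 10: 11100 XOR 10111 = 01011
  pos 11: 10110 XOR 10111 = 00001
Remainder (last 4 bits) = 0010. This is the CRC / FCS.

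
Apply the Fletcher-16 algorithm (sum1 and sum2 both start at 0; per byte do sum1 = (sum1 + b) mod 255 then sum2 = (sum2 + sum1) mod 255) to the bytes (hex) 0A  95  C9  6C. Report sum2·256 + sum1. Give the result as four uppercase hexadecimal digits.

E8D5

Running sums (mod 255):
  after byte 0 (0A): sum1=10, sum2=10
  after byte 1 (95): sum1=159, sum2=169
  after byte 2 (C9): sum1=105, sum2=19
  after byte 3 (6C): sum1=213, sum2=232
Checksum = sum2·256 + sum1 = 232·256 + 213 = 59605 = 0xE8D5.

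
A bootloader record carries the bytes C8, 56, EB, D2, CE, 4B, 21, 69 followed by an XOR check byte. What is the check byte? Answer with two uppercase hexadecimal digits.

6A

XOR the bytes together:
  start with 0xC8
  0xC8 ⊕ 0x56 = 0x9E
  0x9E ⊕ 0xEB = 0x75
  0x75 ⊕ 0xD2 = 0xA7
  0xA7 ⊕ 0xCE = 0x69
  0x69 ⊕ 0x4B = 0x22
  0x22 ⊕ 0x21 = 0x03
  0x03 ⊕ 0x69 = 0x6A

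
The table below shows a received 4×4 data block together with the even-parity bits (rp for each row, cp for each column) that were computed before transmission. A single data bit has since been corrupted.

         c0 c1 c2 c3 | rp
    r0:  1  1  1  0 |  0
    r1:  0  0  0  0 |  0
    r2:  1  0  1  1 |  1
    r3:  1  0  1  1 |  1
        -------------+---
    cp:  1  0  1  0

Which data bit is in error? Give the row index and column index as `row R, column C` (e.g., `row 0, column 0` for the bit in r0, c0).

Recompute each row's even parity and compare to rp:
  r0: data parity 1, sent rp 0 → mismatch
  r1: data parity 0, sent rp 0 → ok
  r2: data parity 1, sent rp 1 → ok
  r3: data parity 1, sent rp 1 → ok
Recompute each column's even parity and compare to cp:
  c0: data parity 1, sent cp 1 → ok
  c1: data parity 1, sent cp 0 → mismatch
  c2: data parity 1, sent cp 1 → ok
  c3: data parity 0, sent cp 0 → ok
Exactly one row (r0) and one column (c1) fail → the flipped bit is at their intersection.

row 0, column 1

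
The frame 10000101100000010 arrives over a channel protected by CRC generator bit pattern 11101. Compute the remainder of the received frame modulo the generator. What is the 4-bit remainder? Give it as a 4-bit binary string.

Modulo-2 division of 10000101100000010 by 11101:
  pos 0: 10000 XOR 11101 = 01101
  pos 1: 11011 XOR 11101 = 00110
  pos 3: 11001 XOR 11101 = 00100
  pos 5: 10010 XOR 11101 = 01111
  pos 6: 11110 XOR 11101 = 00011
  pos 9: 11000 XOR 11101 = 00101
  pos 11: 10101 XOR 11101 = 01000
  pos 12: 10000 XOR 11101 = 01101
Remainder = 1101 (nonzero — an error is detected).

1101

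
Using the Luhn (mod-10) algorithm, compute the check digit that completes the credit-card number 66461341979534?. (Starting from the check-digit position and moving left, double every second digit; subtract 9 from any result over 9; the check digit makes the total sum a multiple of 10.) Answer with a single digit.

6

Partial digits right→left: 4 3 5 9 7 9 1 4 3 1 6 4 6 6
Double every second digit counting from the check-digit position (so the 1st, 3rd, 5th, ... of the partial from the right).
  doubled (with −9 where >9): 8 1 5 2 6 3 3 → sum 28
  kept as-is: 3 9 9 4 1 4 6 → sum 36
Total = 28 + 36 = 64.
Check digit = (10 − (64 mod 10)) mod 10 = 6.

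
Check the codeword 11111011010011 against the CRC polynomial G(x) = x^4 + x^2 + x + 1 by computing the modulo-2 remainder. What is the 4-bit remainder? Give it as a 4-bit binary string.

Modulo-2 division of 11111011010011 by 10111:
  pos 0: 11111 XOR 10111 = 01000
  pos 1: 10000 XOR 10111 = 00111
  pos 3: 11111 XOR 10111 = 01000
  pos 4: 10000 XOR 10111 = 00111
  pos 6: 11110 XOR 10111 = 01001
  pos 7: 10010 XOR 10111 = 00101
  pos 9: 10111 XOR 10111 = 00000
Remainder = 0000 (zero — the frame passes the CRC check).

0000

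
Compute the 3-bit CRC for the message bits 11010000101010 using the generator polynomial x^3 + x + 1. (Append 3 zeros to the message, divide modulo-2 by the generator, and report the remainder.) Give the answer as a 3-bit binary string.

Append 3 zeros: 11010000101010000. Divide by 1011 (XOR where the leading bit is 1):
  pos 0: 1101 XOR 1011 = 0110
  pos 1: 1100 XOR 1011 = 0111
  pos 2: 1110 XOR 1011 = 0101
  pos 3: 1010 XOR 1011 = 0001
  pos 6: 1010 XOR 1011 = 0001
  pos 9: 1101 XOR 1011 = 0110
  pos 10: 1100 XOR 1011 = 0111
  pos 11: 1110 XOR 1011 = 0101
  pos 12: 1010 XOR 1011 = 0001
Remainder (last 3 bits) = 010. This is the CRC / FCS.

010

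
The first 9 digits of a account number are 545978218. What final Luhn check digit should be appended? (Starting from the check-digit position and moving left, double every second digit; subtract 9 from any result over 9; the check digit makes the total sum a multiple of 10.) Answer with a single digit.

0

Partial digits right→left: 8 1 2 8 7 9 5 4 5
Double every second digit counting from the check-digit position (so the 1st, 3rd, 5th, ... of the partial from the right).
  doubled (with −9 where >9): 7 4 5 1 1 → sum 18
  kept as-is: 1 8 9 4 → sum 22
Total = 18 + 22 = 40.
Check digit = (10 − (40 mod 10)) mod 10 = 0.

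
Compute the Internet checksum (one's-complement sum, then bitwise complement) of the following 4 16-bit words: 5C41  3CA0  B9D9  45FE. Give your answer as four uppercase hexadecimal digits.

6746

One's-complement addition (fold any carry out of bit 15 back into bit 0):
  0x5C41 + 0x3CA0 = 0x098E1
  0x98E1 + 0xB9D9 = 0x152BA → wrap carry → 0x52BB
  0x52BB + 0x45FE = 0x098B9
One's-complement sum = 0x98B9.
Checksum = ~0x98B9 & 0xFFFF = 0x6746.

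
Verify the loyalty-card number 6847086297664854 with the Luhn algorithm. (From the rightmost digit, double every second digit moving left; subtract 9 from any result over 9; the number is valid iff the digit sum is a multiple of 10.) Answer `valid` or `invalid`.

From the right, keep odd positions and double even positions (subtract 9 from any doubled value over 9):
  doubled (positions 2,4,...): 1 8 3 9 3 0 8 3 → sum 35
  kept (positions 1,3,...): 4 8 6 7 2 8 7 8 → sum 50
Total = 85.
85 mod 10 = 5, so the number is invalid.

invalid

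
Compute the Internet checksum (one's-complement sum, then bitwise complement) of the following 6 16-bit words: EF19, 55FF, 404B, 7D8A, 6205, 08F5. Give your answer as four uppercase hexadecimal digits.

One's-complement addition (fold any carry out of bit 15 back into bit 0):
  0xEF19 + 0x55FF = 0x14518 → wrap carry → 0x4519
  0x4519 + 0x404B = 0x08564
  0x8564 + 0x7D8A = 0x102EE → wrap carry → 0x02EF
  0x02EF + 0x6205 = 0x064F4
  0x64F4 + 0x08F5 = 0x06DE9
One's-complement sum = 0x6DE9.
Checksum = ~0x6DE9 & 0xFFFF = 0x9216.

9216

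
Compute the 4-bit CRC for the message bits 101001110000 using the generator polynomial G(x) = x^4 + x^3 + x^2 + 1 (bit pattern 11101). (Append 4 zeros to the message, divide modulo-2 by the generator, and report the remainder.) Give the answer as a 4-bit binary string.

0010

Append 4 zeros: 1010011100000000. Divide by 11101 (XOR where the leading bit is 1):
  pos 0: 10100 XOR 11101 = 01001
  pos 1: 10011 XOR 11101 = 01110
  pos 2: 11101 XOR 11101 = 00000
  pos 7: 10000 XOR 11101 = 01101
  pos 8: 11010 XOR 11101 = 00111
  pos 10: 11100 XOR 11101 = 00001
Remainder (last 4 bits) = 0010. This is the CRC / FCS.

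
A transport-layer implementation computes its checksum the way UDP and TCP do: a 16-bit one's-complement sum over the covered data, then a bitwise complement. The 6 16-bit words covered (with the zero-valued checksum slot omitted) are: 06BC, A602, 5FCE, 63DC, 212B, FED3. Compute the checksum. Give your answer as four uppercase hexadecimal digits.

One's-complement addition (fold any carry out of bit 15 back into bit 0):
  0x06BC + 0xA602 = 0x0ACBE
  0xACBE + 0x5FCE = 0x10C8C → wrap carry → 0x0C8D
  0x0C8D + 0x63DC = 0x07069
  0x7069 + 0x212B = 0x09194
  0x9194 + 0xFED3 = 0x19067 → wrap carry → 0x9068
One's-complement sum = 0x9068.
Checksum = ~0x9068 & 0xFFFF = 0x6F97.

6F97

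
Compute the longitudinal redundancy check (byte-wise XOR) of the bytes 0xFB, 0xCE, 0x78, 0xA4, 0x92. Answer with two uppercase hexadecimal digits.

7B

XOR the bytes together:
  start with 0xFB
  0xFB ⊕ 0xCE = 0x35
  0x35 ⊕ 0x78 = 0x4D
  0x4D ⊕ 0xA4 = 0xE9
  0xE9 ⊕ 0x92 = 0x7B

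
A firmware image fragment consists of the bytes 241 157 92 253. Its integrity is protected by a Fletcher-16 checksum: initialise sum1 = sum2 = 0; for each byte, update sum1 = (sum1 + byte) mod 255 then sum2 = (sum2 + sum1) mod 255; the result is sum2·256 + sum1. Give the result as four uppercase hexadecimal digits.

Running sums (mod 255):
  after byte 0 (241): sum1=241, sum2=241
  after byte 1 (157): sum1=143, sum2=129
  after byte 2 (92): sum1=235, sum2=109
  after byte 3 (253): sum1=233, sum2=87
Checksum = sum2·256 + sum1 = 87·256 + 233 = 22505 = 0x57E9.

57E9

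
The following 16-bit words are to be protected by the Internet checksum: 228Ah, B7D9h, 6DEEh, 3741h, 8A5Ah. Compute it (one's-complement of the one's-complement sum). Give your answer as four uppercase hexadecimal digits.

F611

One's-complement addition (fold any carry out of bit 15 back into bit 0):
  0x228A + 0xB7D9 = 0x0DA63
  0xDA63 + 0x6DEE = 0x14851 → wrap carry → 0x4852
  0x4852 + 0x3741 = 0x07F93
  0x7F93 + 0x8A5A = 0x109ED → wrap carry → 0x09EE
One's-complement sum = 0x09EE.
Checksum = ~0x09EE & 0xFFFF = 0xF611.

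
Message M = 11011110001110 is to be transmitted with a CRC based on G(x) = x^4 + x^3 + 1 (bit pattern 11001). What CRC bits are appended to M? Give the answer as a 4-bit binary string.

0001

Append 4 zeros: 110111100011100000. Divide by 11001 (XOR where the leading bit is 1):
  pos 0: 11011 XOR 11001 = 00010
  pos 3: 10110 XOR 11001 = 01111
  pos 4: 11110 XOR 11001 = 00111
  pos 6: 11101 XOR 11001 = 00100
  pos 8: 10011 XOR 11001 = 01010
  pos 9: 10100 XOR 11001 = 01101
  pos 10: 11010 XOR 11001 = 00011
  pos 13: 11000 XOR 11001 = 00001
Remainder (last 4 bits) = 0001. This is the CRC / FCS.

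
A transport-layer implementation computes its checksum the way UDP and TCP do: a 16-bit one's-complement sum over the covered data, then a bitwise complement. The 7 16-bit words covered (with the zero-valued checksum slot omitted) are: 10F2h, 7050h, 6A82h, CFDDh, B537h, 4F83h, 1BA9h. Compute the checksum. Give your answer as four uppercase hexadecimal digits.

23F9

One's-complement addition (fold any carry out of bit 15 back into bit 0):
  0x10F2 + 0x7050 = 0x08142
  0x8142 + 0x6A82 = 0x0EBC4
  0xEBC4 + 0xCFDD = 0x1BBA1 → wrap carry → 0xBBA2
  0xBBA2 + 0xB537 = 0x170D9 → wrap carry → 0x70DA
  0x70DA + 0x4F83 = 0x0C05D
  0xC05D + 0x1BA9 = 0x0DC06
One's-complement sum = 0xDC06.
Checksum = ~0xDC06 & 0xFFFF = 0x23F9.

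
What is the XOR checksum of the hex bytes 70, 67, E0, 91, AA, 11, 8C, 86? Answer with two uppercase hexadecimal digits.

XOR the bytes together:
  start with 0x70
  0x70 ⊕ 0x67 = 0x17
  0x17 ⊕ 0xE0 = 0xF7
  0xF7 ⊕ 0x91 = 0x66
  0x66 ⊕ 0xAA = 0xCC
  0xCC ⊕ 0x11 = 0xDD
  0xDD ⊕ 0x8C = 0x51
  0x51 ⊕ 0x86 = 0xD7

D7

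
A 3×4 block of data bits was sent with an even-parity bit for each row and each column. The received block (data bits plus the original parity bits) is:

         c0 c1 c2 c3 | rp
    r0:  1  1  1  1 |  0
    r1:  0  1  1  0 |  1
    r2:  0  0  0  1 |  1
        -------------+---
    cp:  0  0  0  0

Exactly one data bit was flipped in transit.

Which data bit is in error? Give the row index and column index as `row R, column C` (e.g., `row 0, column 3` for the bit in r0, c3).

Recompute each row's even parity and compare to rp:
  r0: data parity 0, sent rp 0 → ok
  r1: data parity 0, sent rp 1 → mismatch
  r2: data parity 1, sent rp 1 → ok
Recompute each column's even parity and compare to cp:
  c0: data parity 1, sent cp 0 → mismatch
  c1: data parity 0, sent cp 0 → ok
  c2: data parity 0, sent cp 0 → ok
  c3: data parity 0, sent cp 0 → ok
Exactly one row (r1) and one column (c0) fail → the flipped bit is at their intersection.

row 1, column 0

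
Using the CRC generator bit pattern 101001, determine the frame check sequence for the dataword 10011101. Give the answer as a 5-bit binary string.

Append 5 zeros: 1001110100000. Divide by 101001 (XOR where the leading bit is 1):
  pos 0: 100111 XOR 101001 = 001110
  pos 2: 111001 XOR 101001 = 010000
  pos 3: 100000 XOR 101001 = 001001
  pos 5: 100100 XOR 101001 = 001101
  pos 7: 110100 XOR 101001 = 011101
Remainder (last 5 bits) = 11101. This is the CRC / FCS.

11101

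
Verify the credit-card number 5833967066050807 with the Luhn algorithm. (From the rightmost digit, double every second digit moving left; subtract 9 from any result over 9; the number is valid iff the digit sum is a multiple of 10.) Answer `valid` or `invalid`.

From the right, keep odd positions and double even positions (subtract 9 from any doubled value over 9):
  doubled (positions 2,4,...): 0 0 0 3 5 9 6 1 → sum 24
  kept (positions 1,3,...): 7 8 5 6 0 6 3 8 → sum 43
Total = 67.
67 mod 10 = 7, so the number is invalid.

invalid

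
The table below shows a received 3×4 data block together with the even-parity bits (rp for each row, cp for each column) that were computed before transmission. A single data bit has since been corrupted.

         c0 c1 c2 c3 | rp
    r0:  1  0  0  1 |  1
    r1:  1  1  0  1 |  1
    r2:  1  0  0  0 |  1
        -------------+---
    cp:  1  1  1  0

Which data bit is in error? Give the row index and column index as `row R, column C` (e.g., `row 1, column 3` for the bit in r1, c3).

Recompute each row's even parity and compare to rp:
  r0: data parity 0, sent rp 1 → mismatch
  r1: data parity 1, sent rp 1 → ok
  r2: data parity 1, sent rp 1 → ok
Recompute each column's even parity and compare to cp:
  c0: data parity 1, sent cp 1 → ok
  c1: data parity 1, sent cp 1 → ok
  c2: data parity 0, sent cp 1 → mismatch
  c3: data parity 0, sent cp 0 → ok
Exactly one row (r0) and one column (c2) fail → the flipped bit is at their intersection.

row 0, column 2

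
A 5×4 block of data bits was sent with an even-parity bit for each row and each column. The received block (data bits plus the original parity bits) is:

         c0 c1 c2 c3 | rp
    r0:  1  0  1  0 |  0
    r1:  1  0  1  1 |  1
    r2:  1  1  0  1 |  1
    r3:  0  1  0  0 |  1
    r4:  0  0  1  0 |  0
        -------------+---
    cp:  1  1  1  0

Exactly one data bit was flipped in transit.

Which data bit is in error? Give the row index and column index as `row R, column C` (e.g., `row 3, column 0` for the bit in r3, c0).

row 4, column 1

Recompute each row's even parity and compare to rp:
  r0: data parity 0, sent rp 0 → ok
  r1: data parity 1, sent rp 1 → ok
  r2: data parity 1, sent rp 1 → ok
  r3: data parity 1, sent rp 1 → ok
  r4: data parity 1, sent rp 0 → mismatch
Recompute each column's even parity and compare to cp:
  c0: data parity 1, sent cp 1 → ok
  c1: data parity 0, sent cp 1 → mismatch
  c2: data parity 1, sent cp 1 → ok
  c3: data parity 0, sent cp 0 → ok
Exactly one row (r4) and one column (c1) fail → the flipped bit is at their intersection.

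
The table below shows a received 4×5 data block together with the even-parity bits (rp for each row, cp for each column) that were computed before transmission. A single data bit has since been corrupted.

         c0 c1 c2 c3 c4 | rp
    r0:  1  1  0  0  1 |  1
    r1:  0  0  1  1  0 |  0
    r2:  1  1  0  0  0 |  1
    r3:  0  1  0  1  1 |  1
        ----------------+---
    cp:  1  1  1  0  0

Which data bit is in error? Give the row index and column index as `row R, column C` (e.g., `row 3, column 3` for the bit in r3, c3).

row 2, column 0

Recompute each row's even parity and compare to rp:
  r0: data parity 1, sent rp 1 → ok
  r1: data parity 0, sent rp 0 → ok
  r2: data parity 0, sent rp 1 → mismatch
  r3: data parity 1, sent rp 1 → ok
Recompute each column's even parity and compare to cp:
  c0: data parity 0, sent cp 1 → mismatch
  c1: data parity 1, sent cp 1 → ok
  c2: data parity 1, sent cp 1 → ok
  c3: data parity 0, sent cp 0 → ok
  c4: data parity 0, sent cp 0 → ok
Exactly one row (r2) and one column (c0) fail → the flipped bit is at their intersection.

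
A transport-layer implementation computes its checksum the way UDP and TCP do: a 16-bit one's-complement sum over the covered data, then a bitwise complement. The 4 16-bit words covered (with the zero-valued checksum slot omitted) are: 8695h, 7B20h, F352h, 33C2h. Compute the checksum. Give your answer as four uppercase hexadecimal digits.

One's-complement addition (fold any carry out of bit 15 back into bit 0):
  0x8695 + 0x7B20 = 0x101B5 → wrap carry → 0x01B6
  0x01B6 + 0xF352 = 0x0F508
  0xF508 + 0x33C2 = 0x128CA → wrap carry → 0x28CB
One's-complement sum = 0x28CB.
Checksum = ~0x28CB & 0xFFFF = 0xD734.

D734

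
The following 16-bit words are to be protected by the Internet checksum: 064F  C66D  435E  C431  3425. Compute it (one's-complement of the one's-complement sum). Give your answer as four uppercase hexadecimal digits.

One's-complement addition (fold any carry out of bit 15 back into bit 0):
  0x064F + 0xC66D = 0x0CCBC
  0xCCBC + 0x435E = 0x1101A → wrap carry → 0x101B
  0x101B + 0xC431 = 0x0D44C
  0xD44C + 0x3425 = 0x10871 → wrap carry → 0x0872
One's-complement sum = 0x0872.
Checksum = ~0x0872 & 0xFFFF = 0xF78D.

F78D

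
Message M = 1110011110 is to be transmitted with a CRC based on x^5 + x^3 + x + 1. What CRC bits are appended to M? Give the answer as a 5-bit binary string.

Append 5 zeros: 111001111000000. Divide by 101011 (XOR where the leading bit is 1):
  pos 0: 111001 XOR 101011 = 010010
  pos 1: 100101 XOR 101011 = 001110
  pos 3: 111011 XOR 101011 = 010000
  pos 4: 100000 XOR 101011 = 001011
  pos 6: 101100 XOR 101011 = 000111
  pos 9: 111000 XOR 101011 = 010011
Remainder (last 5 bits) = 10011. This is the CRC / FCS.

10011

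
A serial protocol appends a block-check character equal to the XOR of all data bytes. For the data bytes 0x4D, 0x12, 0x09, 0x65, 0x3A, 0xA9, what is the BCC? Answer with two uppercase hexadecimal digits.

A0

XOR the bytes together:
  start with 0x4D
  0x4D ⊕ 0x12 = 0x5F
  0x5F ⊕ 0x09 = 0x56
  0x56 ⊕ 0x65 = 0x33
  0x33 ⊕ 0x3A = 0x09
  0x09 ⊕ 0xA9 = 0xA0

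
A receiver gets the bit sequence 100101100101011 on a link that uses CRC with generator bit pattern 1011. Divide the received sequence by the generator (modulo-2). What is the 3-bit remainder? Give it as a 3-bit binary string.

Modulo-2 division of 100101100101011 by 1011:
  pos 0: 1001 XOR 1011 = 0010
  pos 2: 1001 XOR 1011 = 0010
  pos 4: 1010 XOR 1011 = 0001
  pos 7: 1010 XOR 1011 = 0001
  pos 10: 1101 XOR 1011 = 0110
  pos 11: 1101 XOR 1011 = 0110
Remainder = 110 (nonzero — an error is detected).

110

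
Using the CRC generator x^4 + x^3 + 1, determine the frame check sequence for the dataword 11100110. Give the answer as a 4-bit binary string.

0110

Append 4 zeros: 111001100000. Divide by 11001 (XOR where the leading bit is 1):
  pos 0: 11100 XOR 11001 = 00101
  pos 2: 10111 XOR 11001 = 01110
  pos 3: 11100 XOR 11001 = 00101
  pos 5: 10100 XOR 11001 = 01101
  pos 6: 11010 XOR 11001 = 00011
Remainder (last 4 bits) = 0110. This is the CRC / FCS.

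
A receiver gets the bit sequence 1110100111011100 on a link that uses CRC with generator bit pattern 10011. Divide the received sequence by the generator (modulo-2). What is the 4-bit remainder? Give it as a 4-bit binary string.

0110

Modulo-2 division of 1110100111011100 by 10011:
  pos 0: 11101 XOR 10011 = 01110
  pos 1: 11100 XOR 10011 = 01111
  pos 2: 11110 XOR 10011 = 01101
  pos 3: 11011 XOR 10011 = 01000
  pos 4: 10001 XOR 10011 = 00010
  pos 7: 10101 XOR 10011 = 00110
  pos 9: 11011 XOR 10011 = 01000
  pos 10: 10000 XOR 10011 = 00011
Remainder = 0110 (nonzero — an error is detected).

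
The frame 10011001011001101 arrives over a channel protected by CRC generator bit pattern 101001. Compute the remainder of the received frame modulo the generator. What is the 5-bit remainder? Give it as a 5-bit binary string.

01000

Modulo-2 division of 10011001011001101 by 101001:
  pos 0: 100110 XOR 101001 = 001111
  pos 2: 111101 XOR 101001 = 010100
  pos 3: 101000 XOR 101001 = 000001
  pos 8: 111001 XOR 101001 = 010000
  pos 9: 100001 XOR 101001 = 001000
  pos 11: 100001 XOR 101001 = 001000
Remainder = 01000 (nonzero — an error is detected).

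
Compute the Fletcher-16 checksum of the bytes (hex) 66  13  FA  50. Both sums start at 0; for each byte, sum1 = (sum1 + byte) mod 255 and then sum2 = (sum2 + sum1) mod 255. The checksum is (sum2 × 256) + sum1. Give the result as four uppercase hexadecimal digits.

Running sums (mod 255):
  after byte 0 (66): sum1=102, sum2=102
  after byte 1 (13): sum1=121, sum2=223
  after byte 2 (FA): sum1=116, sum2=84
  after byte 3 (50): sum1=196, sum2=25
Checksum = sum2·256 + sum1 = 25·256 + 196 = 6596 = 0x19C4.

19C4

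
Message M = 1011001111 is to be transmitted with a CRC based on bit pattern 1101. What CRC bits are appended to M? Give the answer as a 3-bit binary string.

Append 3 zeros: 1011001111000. Divide by 1101 (XOR where the leading bit is 1):
  pos 0: 1011 XOR 1101 = 0110
  pos 1: 1100 XOR 1101 = 0001
  pos 4: 1011 XOR 1101 = 0110
  pos 5: 1101 XOR 1101 = 0000
  pos 9: 1000 XOR 1101 = 0101
Remainder (last 3 bits) = 101. This is the CRC / FCS.

101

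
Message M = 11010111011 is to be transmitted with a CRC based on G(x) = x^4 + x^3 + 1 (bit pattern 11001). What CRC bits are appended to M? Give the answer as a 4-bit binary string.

1001

Append 4 zeros: 110101110110000. Divide by 11001 (XOR where the leading bit is 1):
  pos 0: 11010 XOR 11001 = 00011
  pos 3: 11111 XOR 11001 = 00110
  pos 5: 11001 XOR 11001 = 00000
  pos 10: 10000 XOR 11001 = 01001
Remainder (last 4 bits) = 1001. This is the CRC / FCS.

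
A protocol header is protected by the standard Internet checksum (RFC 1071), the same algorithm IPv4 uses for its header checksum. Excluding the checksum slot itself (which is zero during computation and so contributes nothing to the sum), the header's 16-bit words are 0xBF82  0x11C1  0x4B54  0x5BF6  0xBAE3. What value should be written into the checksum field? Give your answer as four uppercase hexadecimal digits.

CC8D

One's-complement addition (fold any carry out of bit 15 back into bit 0):
  0xBF82 + 0x11C1 = 0x0D143
  0xD143 + 0x4B54 = 0x11C97 → wrap carry → 0x1C98
  0x1C98 + 0x5BF6 = 0x0788E
  0x788E + 0xBAE3 = 0x13371 → wrap carry → 0x3372
One's-complement sum = 0x3372.
Checksum = ~0x3372 & 0xFFFF = 0xCC8D.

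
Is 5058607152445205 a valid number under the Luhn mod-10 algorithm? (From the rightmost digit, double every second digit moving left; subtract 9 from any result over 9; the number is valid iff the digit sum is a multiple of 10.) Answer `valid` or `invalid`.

From the right, keep odd positions and double even positions (subtract 9 from any doubled value over 9):
  doubled (positions 2,4,...): 0 1 8 1 5 3 1 1 → sum 20
  kept (positions 1,3,...): 5 2 4 2 1 0 8 0 → sum 22
Total = 42.
42 mod 10 = 2, so the number is invalid.

invalid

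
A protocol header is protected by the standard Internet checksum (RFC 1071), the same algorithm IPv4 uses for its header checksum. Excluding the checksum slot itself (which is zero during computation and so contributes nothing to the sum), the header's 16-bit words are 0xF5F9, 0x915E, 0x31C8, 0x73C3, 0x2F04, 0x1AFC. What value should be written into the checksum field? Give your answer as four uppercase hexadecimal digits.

891B

One's-complement addition (fold any carry out of bit 15 back into bit 0):
  0xF5F9 + 0x915E = 0x18757 → wrap carry → 0x8758
  0x8758 + 0x31C8 = 0x0B920
  0xB920 + 0x73C3 = 0x12CE3 → wrap carry → 0x2CE4
  0x2CE4 + 0x2F04 = 0x05BE8
  0x5BE8 + 0x1AFC = 0x076E4
One's-complement sum = 0x76E4.
Checksum = ~0x76E4 & 0xFFFF = 0x891B.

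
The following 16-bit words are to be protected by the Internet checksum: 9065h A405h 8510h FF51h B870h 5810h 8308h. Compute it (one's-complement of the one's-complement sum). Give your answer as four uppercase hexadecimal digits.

B3A8

One's-complement addition (fold any carry out of bit 15 back into bit 0):
  0x9065 + 0xA405 = 0x1346A → wrap carry → 0x346B
  0x346B + 0x8510 = 0x0B97B
  0xB97B + 0xFF51 = 0x1B8CC → wrap carry → 0xB8CD
  0xB8CD + 0xB870 = 0x1713D → wrap carry → 0x713E
  0x713E + 0x5810 = 0x0C94E
  0xC94E + 0x8308 = 0x14C56 → wrap carry → 0x4C57
One's-complement sum = 0x4C57.
Checksum = ~0x4C57 & 0xFFFF = 0xB3A8.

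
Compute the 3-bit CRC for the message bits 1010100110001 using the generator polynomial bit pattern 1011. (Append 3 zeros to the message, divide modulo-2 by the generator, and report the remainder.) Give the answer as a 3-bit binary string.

001

Append 3 zeros: 1010100110001000. Divide by 1011 (XOR where the leading bit is 1):
  pos 0: 1010 XOR 1011 = 0001
  pos 3: 1100 XOR 1011 = 0111
  pos 4: 1111 XOR 1011 = 0100
  pos 5: 1001 XOR 1011 = 0010
  pos 7: 1000 XOR 1011 = 0011
  pos 9: 1101 XOR 1011 = 0110
  pos 10: 1100 XOR 1011 = 0111
  pos 11: 1110 XOR 1011 = 0101
  pos 12: 1010 XOR 1011 = 0001
Remainder (last 3 bits) = 001. This is the CRC / FCS.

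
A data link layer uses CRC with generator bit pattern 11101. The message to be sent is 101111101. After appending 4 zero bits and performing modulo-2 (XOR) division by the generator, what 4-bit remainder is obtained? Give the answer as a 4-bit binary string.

Append 4 zeros: 1011111010000. Divide by 11101 (XOR where the leading bit is 1):
  pos 0: 10111 XOR 11101 = 01010
  pos 1: 10101 XOR 11101 = 01000
  pos 2: 10001 XOR 11101 = 01100
  pos 3: 11000 XOR 11101 = 00101
  pos 5: 10110 XOR 11101 = 01011
  pos 6: 10110 XOR 11101 = 01011
  pos 7: 10110 XOR 11101 = 01011
  pos 8: 10110 XOR 11101 = 01011
Remainder (last 4 bits) = 1011. This is the CRC / FCS.

1011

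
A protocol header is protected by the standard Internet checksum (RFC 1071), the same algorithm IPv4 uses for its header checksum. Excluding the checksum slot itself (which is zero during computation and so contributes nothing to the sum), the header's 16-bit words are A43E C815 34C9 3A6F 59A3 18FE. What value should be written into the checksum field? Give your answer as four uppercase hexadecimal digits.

One's-complement addition (fold any carry out of bit 15 back into bit 0):
  0xA43E + 0xC815 = 0x16C53 → wrap carry → 0x6C54
  0x6C54 + 0x34C9 = 0x0A11D
  0xA11D + 0x3A6F = 0x0DB8C
  0xDB8C + 0x59A3 = 0x1352F → wrap carry → 0x3530
  0x3530 + 0x18FE = 0x04E2E
One's-complement sum = 0x4E2E.
Checksum = ~0x4E2E & 0xFFFF = 0xB1D1.

B1D1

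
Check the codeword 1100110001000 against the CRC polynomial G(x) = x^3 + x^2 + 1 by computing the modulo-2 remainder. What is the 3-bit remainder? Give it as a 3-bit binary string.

010

Modulo-2 division of 1100110001000 by 1101:
  pos 0: 1100 XOR 1101 = 0001
  pos 3: 1110 XOR 1101 = 0011
  pos 5: 1100 XOR 1101 = 0001
  pos 8: 1100 XOR 1101 = 0001
Remainder = 010 (nonzero — an error is detected).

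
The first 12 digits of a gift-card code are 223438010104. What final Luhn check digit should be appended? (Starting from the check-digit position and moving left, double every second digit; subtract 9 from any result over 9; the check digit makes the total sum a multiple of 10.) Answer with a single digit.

1

Partial digits right→left: 4 0 1 0 1 0 8 3 4 3 2 2
Double every second digit counting from the check-digit position (so the 1st, 3rd, 5th, ... of the partial from the right).
  doubled (with −9 where >9): 8 2 2 7 8 4 → sum 31
  kept as-is: 0 0 0 3 3 2 → sum 8
Total = 31 + 8 = 39.
Check digit = (10 − (39 mod 10)) mod 10 = 1.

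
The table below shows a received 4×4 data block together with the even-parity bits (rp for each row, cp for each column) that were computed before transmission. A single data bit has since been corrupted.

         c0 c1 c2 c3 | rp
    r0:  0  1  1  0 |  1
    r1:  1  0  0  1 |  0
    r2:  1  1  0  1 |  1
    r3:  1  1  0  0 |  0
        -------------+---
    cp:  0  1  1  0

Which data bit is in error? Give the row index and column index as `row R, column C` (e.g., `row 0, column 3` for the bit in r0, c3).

row 0, column 0

Recompute each row's even parity and compare to rp:
  r0: data parity 0, sent rp 1 → mismatch
  r1: data parity 0, sent rp 0 → ok
  r2: data parity 1, sent rp 1 → ok
  r3: data parity 0, sent rp 0 → ok
Recompute each column's even parity and compare to cp:
  c0: data parity 1, sent cp 0 → mismatch
  c1: data parity 1, sent cp 1 → ok
  c2: data parity 1, sent cp 1 → ok
  c3: data parity 0, sent cp 0 → ok
Exactly one row (r0) and one column (c0) fail → the flipped bit is at their intersection.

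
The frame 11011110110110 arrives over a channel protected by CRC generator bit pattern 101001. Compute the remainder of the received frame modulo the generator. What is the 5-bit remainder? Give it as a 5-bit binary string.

Modulo-2 division of 11011110110110 by 101001:
  pos 0: 110111 XOR 101001 = 011110
  pos 1: 111101 XOR 101001 = 010100
  pos 2: 101000 XOR 101001 = 000001
  pos 7: 111011 XOR 101001 = 010010
  pos 8: 100100 XOR 101001 = 001101
Remainder = 01101 (nonzero — an error is detected).

01101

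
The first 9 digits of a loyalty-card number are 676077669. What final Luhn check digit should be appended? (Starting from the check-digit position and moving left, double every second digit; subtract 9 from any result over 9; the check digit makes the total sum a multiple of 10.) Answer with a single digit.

7

Partial digits right→left: 9 6 6 7 7 0 6 7 6
Double every second digit counting from the check-digit position (so the 1st, 3rd, 5th, ... of the partial from the right).
  doubled (with −9 where >9): 9 3 5 3 3 → sum 23
  kept as-is: 6 7 0 7 → sum 20
Total = 23 + 20 = 43.
Check digit = (10 − (43 mod 10)) mod 10 = 7.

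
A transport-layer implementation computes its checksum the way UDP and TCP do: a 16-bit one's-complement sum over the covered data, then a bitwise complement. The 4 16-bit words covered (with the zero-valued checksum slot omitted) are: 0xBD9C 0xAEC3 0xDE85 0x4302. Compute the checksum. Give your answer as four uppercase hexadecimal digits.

7217

One's-complement addition (fold any carry out of bit 15 back into bit 0):
  0xBD9C + 0xAEC3 = 0x16C5F → wrap carry → 0x6C60
  0x6C60 + 0xDE85 = 0x14AE5 → wrap carry → 0x4AE6
  0x4AE6 + 0x4302 = 0x08DE8
One's-complement sum = 0x8DE8.
Checksum = ~0x8DE8 & 0xFFFF = 0x7217.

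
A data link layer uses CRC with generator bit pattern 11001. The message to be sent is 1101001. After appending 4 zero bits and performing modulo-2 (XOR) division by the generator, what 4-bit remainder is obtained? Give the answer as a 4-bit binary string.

Append 4 zeros: 11010010000. Divide by 11001 (XOR where the leading bit is 1):
  pos 0: 11010 XOR 11001 = 00011
  pos 3: 11010 XOR 11001 = 00011
  pos 6: 11000 XOR 11001 = 00001
Remainder (last 4 bits) = 0001. This is the CRC / FCS.

0001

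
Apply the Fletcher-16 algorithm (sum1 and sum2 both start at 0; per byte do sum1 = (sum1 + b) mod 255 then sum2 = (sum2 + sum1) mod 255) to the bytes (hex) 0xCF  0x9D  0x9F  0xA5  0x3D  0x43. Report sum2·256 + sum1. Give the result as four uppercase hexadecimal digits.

Running sums (mod 255):
  after byte 0 (0xCF): sum1=207, sum2=207
  after byte 1 (0x9D): sum1=109, sum2=61
  after byte 2 (0x9F): sum1=13, sum2=74
  after byte 3 (0xA5): sum1=178, sum2=252
  after byte 4 (0x3D): sum1=239, sum2=236
  after byte 5 (0x43): sum1=51, sum2=32
Checksum = sum2·256 + sum1 = 32·256 + 51 = 8243 = 0x2033.

2033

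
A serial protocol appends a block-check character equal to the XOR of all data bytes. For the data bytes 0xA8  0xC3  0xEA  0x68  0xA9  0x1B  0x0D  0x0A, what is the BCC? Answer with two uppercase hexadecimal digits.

5C

XOR the bytes together:
  start with 0xA8
  0xA8 ⊕ 0xC3 = 0x6B
  0x6B ⊕ 0xEA = 0x81
  0x81 ⊕ 0x68 = 0xE9
  0xE9 ⊕ 0xA9 = 0x40
  0x40 ⊕ 0x1B = 0x5B
  0x5B ⊕ 0x0D = 0x56
  0x56 ⊕ 0x0A = 0x5C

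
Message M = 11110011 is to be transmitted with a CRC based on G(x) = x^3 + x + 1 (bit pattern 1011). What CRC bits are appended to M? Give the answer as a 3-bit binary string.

Append 3 zeros: 11110011000. Divide by 1011 (XOR where the leading bit is 1):
  pos 0: 1111 XOR 1011 = 0100
  pos 1: 1000 XOR 1011 = 0011
  pos 3: 1101 XOR 1011 = 0110
  pos 4: 1101 XOR 1011 = 0110
  pos 5: 1100 XOR 1011 = 0111
  pos 6: 1110 XOR 1011 = 0101
  pos 7: 1010 XOR 1011 = 0001
Remainder (last 3 bits) = 001. This is the CRC / FCS.

001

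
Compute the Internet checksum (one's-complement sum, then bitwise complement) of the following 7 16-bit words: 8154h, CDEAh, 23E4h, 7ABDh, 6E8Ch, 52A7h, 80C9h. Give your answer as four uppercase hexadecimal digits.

D021

One's-complement addition (fold any carry out of bit 15 back into bit 0):
  0x8154 + 0xCDEA = 0x14F3E → wrap carry → 0x4F3F
  0x4F3F + 0x23E4 = 0x07323
  0x7323 + 0x7ABD = 0x0EDE0
  0xEDE0 + 0x6E8C = 0x15C6C → wrap carry → 0x5C6D
  0x5C6D + 0x52A7 = 0x0AF14
  0xAF14 + 0x80C9 = 0x12FDD → wrap carry → 0x2FDE
One's-complement sum = 0x2FDE.
Checksum = ~0x2FDE & 0xFFFF = 0xD021.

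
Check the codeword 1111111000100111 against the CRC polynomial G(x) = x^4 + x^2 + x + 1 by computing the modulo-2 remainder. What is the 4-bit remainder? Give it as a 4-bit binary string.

0100

Modulo-2 division of 1111111000100111 by 10111:
  pos 0: 11111 XOR 10111 = 01000
  pos 1: 10001 XOR 10111 = 00110
  pos 3: 11010 XOR 10111 = 01101
  pos 4: 11010 XOR 10111 = 01101
  pos 5: 11010 XOR 10111 = 01101
  pos 6: 11011 XOR 10111 = 01100
  pos 7: 11000 XOR 10111 = 01111
  pos 8: 11110 XOR 10111 = 01001
  pos 9: 10011 XOR 10111 = 00100
  pos 11: 10011 XOR 10111 = 00100
Remainder = 0100 (nonzero — an error is detected).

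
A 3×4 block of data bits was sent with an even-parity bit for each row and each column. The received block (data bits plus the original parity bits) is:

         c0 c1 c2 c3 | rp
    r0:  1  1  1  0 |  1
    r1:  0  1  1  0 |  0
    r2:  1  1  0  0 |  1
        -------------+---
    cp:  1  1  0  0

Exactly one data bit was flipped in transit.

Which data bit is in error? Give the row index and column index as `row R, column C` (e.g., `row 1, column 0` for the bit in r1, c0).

Recompute each row's even parity and compare to rp:
  r0: data parity 1, sent rp 1 → ok
  r1: data parity 0, sent rp 0 → ok
  r2: data parity 0, sent rp 1 → mismatch
Recompute each column's even parity and compare to cp:
  c0: data parity 0, sent cp 1 → mismatch
  c1: data parity 1, sent cp 1 → ok
  c2: data parity 0, sent cp 0 → ok
  c3: data parity 0, sent cp 0 → ok
Exactly one row (r2) and one column (c0) fail → the flipped bit is at their intersection.

row 2, column 0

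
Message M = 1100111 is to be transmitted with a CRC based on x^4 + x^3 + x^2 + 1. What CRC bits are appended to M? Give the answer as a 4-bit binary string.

Append 4 zeros: 11001110000. Divide by 11101 (XOR where the leading bit is 1):
  pos 0: 11001 XOR 11101 = 00100
  pos 2: 10011 XOR 11101 = 01110
  pos 3: 11100 XOR 11101 = 00001
Remainder (last 4 bits) = 1000. This is the CRC / FCS.

1000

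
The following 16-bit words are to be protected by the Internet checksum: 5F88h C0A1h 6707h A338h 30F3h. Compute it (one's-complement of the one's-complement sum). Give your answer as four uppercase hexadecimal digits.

One's-complement addition (fold any carry out of bit 15 back into bit 0):
  0x5F88 + 0xC0A1 = 0x12029 → wrap carry → 0x202A
  0x202A + 0x6707 = 0x08731
  0x8731 + 0xA338 = 0x12A69 → wrap carry → 0x2A6A
  0x2A6A + 0x30F3 = 0x05B5D
One's-complement sum = 0x5B5D.
Checksum = ~0x5B5D & 0xFFFF = 0xA4A2.

A4A2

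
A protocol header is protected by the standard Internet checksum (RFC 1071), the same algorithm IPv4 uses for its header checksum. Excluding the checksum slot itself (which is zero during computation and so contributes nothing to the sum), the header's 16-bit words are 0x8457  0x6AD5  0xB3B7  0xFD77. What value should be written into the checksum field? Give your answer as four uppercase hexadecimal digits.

5FA3

One's-complement addition (fold any carry out of bit 15 back into bit 0):
  0x8457 + 0x6AD5 = 0x0EF2C
  0xEF2C + 0xB3B7 = 0x1A2E3 → wrap carry → 0xA2E4
  0xA2E4 + 0xFD77 = 0x1A05B → wrap carry → 0xA05C
One's-complement sum = 0xA05C.
Checksum = ~0xA05C & 0xFFFF = 0x5FA3.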